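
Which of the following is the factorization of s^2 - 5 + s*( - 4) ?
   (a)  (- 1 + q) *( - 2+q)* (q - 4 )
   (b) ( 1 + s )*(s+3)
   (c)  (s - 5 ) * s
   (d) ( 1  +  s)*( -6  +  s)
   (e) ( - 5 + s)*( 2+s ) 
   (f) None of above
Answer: f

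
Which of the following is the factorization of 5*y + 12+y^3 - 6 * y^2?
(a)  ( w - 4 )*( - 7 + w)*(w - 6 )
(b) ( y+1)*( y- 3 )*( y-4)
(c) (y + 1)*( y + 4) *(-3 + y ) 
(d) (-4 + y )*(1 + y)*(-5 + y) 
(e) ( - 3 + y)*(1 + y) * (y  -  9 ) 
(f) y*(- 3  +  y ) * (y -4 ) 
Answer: b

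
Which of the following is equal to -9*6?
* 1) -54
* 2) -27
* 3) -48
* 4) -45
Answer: 1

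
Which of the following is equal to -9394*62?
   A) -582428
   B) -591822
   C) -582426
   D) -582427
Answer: A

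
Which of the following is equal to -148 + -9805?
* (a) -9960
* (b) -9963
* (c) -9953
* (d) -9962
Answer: c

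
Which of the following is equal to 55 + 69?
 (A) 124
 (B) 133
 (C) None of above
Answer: A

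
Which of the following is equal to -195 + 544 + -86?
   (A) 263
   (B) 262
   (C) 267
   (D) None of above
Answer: A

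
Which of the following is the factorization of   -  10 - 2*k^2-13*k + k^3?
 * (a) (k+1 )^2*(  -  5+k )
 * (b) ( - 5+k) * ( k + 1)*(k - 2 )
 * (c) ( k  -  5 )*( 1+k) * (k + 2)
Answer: c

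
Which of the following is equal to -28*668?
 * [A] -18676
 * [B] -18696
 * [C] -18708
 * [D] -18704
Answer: D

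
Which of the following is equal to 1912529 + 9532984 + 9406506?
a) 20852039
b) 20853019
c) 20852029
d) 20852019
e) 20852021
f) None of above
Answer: d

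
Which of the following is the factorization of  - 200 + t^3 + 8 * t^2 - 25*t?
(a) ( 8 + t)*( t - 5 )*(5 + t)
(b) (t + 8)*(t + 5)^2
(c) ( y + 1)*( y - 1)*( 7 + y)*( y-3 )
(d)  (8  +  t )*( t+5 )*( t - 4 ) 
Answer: a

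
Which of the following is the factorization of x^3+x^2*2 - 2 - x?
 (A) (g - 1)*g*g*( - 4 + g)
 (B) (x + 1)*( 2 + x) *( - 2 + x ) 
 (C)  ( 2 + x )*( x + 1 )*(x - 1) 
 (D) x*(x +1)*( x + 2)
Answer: C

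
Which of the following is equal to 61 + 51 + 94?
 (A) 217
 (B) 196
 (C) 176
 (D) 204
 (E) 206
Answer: E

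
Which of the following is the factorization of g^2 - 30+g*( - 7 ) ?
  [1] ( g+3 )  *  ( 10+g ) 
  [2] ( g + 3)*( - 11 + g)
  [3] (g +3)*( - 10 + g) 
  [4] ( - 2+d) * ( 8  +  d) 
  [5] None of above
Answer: 3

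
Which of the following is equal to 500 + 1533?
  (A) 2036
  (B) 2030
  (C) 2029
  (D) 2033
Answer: D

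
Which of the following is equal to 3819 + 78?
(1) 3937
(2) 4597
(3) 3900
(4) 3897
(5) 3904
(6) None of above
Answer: 4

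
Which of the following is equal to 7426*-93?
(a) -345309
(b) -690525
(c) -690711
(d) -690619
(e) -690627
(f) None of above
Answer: f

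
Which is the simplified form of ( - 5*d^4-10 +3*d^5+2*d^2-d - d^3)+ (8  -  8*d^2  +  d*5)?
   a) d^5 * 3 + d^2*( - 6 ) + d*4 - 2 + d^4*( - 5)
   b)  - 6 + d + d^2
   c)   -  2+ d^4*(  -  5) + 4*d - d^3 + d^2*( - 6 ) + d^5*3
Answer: c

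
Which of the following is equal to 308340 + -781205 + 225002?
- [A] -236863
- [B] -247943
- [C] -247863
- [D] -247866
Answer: C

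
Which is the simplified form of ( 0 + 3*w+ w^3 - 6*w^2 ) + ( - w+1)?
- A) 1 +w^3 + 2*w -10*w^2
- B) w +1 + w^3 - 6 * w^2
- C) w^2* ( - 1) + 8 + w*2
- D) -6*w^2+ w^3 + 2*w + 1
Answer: D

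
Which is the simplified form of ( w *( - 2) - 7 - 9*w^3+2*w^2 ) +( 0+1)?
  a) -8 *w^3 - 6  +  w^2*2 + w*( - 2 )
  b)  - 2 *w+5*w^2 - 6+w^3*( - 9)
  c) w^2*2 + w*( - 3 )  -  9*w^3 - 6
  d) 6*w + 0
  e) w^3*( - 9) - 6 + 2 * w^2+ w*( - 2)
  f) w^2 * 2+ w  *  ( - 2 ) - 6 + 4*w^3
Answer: e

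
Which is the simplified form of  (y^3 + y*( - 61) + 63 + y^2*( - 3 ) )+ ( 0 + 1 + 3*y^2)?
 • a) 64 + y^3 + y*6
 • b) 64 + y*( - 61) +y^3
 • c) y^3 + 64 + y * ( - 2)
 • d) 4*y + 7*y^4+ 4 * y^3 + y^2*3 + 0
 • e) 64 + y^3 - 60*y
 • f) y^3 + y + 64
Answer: b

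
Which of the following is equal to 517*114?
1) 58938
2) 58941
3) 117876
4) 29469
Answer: 1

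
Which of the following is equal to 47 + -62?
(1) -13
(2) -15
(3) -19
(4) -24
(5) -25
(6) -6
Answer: 2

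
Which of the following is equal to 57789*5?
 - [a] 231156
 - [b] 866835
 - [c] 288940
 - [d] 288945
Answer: d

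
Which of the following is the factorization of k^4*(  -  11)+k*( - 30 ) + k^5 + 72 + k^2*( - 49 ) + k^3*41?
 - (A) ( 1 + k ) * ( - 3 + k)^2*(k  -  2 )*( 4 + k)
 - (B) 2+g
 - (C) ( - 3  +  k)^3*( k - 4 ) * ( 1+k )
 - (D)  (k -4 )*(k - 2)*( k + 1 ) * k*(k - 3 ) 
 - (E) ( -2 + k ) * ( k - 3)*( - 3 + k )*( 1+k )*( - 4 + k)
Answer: E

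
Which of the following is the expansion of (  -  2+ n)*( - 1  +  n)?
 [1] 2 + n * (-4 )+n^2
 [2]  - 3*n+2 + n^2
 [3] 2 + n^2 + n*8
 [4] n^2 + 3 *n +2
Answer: 2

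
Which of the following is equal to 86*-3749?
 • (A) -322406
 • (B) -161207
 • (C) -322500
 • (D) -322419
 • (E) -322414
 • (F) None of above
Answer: E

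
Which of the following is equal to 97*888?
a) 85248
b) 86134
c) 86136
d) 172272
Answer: c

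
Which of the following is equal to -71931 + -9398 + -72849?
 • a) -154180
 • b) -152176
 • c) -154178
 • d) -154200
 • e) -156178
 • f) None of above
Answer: c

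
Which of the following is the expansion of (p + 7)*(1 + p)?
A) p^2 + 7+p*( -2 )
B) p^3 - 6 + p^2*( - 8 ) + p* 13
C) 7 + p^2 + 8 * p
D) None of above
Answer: C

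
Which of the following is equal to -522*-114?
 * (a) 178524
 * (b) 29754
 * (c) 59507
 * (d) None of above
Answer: d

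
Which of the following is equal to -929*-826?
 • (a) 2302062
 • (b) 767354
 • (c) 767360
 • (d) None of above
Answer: b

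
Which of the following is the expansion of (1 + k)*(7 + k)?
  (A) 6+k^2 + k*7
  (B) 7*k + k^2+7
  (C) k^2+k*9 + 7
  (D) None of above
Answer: D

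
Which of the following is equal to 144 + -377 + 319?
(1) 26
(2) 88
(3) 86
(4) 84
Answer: 3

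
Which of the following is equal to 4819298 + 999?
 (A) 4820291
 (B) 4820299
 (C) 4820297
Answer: C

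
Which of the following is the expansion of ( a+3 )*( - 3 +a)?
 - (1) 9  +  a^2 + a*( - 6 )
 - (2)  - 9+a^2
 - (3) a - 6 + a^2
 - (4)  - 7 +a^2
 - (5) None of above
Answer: 2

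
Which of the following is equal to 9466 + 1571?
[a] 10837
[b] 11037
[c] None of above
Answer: b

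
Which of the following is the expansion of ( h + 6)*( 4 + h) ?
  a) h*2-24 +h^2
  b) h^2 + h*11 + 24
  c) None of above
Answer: c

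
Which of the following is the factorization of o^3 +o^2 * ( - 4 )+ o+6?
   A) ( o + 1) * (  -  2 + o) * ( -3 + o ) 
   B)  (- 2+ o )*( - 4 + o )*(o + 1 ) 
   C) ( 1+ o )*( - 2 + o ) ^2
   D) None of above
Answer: A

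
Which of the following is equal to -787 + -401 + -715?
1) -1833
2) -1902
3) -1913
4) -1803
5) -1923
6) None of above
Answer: 6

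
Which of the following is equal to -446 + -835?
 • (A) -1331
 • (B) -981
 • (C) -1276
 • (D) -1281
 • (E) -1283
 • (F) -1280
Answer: D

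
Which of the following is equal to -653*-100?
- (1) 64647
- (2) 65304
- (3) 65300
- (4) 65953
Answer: 3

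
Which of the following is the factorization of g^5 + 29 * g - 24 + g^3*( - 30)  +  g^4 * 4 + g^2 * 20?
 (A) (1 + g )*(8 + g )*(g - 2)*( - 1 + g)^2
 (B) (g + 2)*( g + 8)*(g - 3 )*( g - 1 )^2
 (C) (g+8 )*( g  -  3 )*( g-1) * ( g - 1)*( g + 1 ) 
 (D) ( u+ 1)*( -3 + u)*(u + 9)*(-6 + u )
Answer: C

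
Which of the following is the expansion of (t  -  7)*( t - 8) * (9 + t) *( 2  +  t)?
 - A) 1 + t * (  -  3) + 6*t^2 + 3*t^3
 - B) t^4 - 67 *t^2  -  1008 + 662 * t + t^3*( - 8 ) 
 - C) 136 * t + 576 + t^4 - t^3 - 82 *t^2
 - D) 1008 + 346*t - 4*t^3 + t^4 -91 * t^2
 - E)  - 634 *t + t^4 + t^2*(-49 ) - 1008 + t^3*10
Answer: D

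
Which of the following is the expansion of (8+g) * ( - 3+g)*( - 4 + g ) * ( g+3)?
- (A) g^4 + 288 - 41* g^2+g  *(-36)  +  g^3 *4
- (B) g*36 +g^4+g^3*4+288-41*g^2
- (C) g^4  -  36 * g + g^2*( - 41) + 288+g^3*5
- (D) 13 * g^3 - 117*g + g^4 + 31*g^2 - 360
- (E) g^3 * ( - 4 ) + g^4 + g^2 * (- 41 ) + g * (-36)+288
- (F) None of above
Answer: A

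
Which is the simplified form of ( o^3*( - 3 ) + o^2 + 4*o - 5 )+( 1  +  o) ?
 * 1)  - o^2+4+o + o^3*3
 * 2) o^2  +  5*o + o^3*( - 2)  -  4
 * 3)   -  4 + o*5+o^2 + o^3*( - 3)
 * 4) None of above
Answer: 3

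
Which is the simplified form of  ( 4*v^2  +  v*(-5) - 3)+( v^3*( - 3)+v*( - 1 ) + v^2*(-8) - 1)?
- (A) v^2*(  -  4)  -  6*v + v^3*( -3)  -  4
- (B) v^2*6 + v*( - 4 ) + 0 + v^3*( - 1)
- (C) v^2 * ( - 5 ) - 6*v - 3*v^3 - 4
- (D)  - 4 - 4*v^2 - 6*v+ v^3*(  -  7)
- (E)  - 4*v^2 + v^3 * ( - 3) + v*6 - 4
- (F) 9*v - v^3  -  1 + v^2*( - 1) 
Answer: A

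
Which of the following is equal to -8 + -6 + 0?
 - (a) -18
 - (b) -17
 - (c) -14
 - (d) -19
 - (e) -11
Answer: c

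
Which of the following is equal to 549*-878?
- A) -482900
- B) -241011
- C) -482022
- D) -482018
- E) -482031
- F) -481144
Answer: C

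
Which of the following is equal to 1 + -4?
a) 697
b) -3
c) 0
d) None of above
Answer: b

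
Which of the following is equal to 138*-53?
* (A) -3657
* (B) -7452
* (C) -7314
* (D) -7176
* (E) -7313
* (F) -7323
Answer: C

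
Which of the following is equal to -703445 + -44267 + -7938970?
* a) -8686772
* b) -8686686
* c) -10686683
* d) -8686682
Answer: d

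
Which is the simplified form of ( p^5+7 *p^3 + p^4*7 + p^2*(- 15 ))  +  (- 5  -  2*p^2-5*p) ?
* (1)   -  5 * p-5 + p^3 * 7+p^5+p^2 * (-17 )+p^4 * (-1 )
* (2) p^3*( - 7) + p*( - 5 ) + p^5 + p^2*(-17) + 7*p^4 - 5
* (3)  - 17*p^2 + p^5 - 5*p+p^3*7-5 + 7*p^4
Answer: 3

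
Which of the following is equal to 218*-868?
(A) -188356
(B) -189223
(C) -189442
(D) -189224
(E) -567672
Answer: D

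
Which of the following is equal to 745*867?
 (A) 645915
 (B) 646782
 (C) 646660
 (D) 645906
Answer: A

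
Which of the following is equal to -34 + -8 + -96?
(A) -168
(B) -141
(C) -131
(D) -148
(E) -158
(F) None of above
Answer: F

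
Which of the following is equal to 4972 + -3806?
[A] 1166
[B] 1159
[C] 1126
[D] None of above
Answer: A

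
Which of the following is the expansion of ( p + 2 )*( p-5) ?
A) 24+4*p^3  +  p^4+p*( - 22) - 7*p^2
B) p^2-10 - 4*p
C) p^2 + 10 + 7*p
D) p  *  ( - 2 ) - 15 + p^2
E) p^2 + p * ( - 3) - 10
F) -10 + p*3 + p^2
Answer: E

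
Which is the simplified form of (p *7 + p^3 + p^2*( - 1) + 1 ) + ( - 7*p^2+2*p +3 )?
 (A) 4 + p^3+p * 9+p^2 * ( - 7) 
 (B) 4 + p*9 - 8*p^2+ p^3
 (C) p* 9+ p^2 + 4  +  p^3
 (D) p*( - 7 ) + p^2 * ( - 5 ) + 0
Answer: B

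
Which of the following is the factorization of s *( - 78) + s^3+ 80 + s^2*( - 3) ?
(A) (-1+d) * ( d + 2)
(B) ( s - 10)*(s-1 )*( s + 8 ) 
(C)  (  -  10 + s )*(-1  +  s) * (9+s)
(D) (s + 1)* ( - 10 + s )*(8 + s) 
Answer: B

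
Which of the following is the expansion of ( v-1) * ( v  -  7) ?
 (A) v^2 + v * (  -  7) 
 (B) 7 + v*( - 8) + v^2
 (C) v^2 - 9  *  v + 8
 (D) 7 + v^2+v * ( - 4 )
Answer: B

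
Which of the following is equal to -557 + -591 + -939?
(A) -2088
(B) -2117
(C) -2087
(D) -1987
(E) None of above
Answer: C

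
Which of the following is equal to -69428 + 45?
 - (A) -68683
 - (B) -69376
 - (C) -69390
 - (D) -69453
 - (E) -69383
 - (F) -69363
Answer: E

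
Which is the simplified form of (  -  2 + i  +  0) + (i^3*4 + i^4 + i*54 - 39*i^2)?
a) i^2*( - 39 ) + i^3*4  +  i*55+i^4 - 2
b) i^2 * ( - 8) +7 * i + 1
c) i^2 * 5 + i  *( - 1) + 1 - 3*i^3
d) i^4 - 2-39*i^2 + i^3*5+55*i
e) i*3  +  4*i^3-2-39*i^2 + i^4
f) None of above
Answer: a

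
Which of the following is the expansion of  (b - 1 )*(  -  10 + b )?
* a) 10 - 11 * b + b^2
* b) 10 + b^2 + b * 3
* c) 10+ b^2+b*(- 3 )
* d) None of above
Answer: a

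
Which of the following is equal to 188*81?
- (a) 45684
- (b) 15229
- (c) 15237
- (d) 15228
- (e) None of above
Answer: d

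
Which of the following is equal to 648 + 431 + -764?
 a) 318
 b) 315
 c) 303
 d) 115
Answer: b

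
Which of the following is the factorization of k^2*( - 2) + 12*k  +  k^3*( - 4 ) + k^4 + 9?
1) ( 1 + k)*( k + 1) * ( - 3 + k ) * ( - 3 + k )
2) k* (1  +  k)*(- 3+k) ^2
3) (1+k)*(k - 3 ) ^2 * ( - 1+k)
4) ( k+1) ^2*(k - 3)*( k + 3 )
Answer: 1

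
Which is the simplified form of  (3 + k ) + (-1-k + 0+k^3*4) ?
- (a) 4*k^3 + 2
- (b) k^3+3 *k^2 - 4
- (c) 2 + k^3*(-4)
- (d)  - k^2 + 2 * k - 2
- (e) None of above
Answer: a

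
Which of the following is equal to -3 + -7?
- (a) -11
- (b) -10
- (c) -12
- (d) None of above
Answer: b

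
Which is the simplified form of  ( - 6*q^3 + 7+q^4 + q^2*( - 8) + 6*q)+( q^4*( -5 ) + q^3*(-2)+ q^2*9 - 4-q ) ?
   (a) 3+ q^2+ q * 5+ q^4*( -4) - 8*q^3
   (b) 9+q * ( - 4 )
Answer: a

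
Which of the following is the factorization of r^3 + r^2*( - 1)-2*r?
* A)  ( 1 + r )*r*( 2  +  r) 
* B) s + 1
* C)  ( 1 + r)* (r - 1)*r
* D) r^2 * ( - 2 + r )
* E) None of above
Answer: E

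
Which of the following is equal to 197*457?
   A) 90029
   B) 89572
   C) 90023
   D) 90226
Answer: A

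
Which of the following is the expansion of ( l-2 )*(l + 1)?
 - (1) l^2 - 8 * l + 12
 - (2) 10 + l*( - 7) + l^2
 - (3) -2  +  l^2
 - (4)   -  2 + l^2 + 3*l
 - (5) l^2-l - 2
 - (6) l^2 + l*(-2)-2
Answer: 5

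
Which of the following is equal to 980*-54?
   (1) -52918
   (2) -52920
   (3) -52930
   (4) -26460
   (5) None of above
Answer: 2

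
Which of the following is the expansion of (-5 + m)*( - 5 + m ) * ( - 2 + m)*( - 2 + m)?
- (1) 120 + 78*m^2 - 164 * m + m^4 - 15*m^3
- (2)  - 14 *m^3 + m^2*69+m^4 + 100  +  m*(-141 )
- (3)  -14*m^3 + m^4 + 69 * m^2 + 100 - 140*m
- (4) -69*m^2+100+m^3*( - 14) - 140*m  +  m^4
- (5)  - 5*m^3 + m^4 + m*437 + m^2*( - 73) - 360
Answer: 3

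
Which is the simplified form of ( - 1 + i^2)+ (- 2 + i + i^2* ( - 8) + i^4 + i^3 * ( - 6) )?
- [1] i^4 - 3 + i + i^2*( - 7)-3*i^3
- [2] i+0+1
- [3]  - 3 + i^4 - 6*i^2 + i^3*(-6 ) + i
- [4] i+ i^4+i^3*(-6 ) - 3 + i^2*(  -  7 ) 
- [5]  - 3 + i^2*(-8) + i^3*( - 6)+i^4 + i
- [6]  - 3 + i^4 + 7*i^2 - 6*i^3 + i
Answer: 4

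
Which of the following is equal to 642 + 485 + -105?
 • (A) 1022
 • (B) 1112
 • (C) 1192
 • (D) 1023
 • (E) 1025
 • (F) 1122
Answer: A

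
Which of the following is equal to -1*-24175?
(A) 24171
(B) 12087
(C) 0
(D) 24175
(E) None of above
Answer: D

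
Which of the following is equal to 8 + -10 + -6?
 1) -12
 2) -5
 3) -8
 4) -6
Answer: 3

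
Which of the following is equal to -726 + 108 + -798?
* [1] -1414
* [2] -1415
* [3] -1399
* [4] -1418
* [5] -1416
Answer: 5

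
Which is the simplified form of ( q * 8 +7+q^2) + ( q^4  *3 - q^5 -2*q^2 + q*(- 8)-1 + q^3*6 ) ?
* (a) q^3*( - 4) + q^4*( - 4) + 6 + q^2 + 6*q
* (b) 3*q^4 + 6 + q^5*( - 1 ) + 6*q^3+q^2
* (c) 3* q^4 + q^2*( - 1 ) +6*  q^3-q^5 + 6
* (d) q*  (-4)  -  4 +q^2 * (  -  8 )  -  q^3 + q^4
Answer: c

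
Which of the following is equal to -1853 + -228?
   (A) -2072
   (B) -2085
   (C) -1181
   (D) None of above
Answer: D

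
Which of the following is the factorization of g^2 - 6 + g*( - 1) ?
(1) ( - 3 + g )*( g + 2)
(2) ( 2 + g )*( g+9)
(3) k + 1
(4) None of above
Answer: 1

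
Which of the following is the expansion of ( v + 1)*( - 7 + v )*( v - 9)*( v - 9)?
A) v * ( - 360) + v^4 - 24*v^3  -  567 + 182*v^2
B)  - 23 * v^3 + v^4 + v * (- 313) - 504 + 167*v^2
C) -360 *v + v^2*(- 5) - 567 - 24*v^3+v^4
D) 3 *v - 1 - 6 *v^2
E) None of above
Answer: A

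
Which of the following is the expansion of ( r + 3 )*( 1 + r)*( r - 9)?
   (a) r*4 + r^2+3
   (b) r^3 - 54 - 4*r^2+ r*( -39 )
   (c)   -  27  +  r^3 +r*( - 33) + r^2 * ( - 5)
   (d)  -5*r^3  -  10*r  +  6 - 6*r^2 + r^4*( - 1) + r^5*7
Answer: c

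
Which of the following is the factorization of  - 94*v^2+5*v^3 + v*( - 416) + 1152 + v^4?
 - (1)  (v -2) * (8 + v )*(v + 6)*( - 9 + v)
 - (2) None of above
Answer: 2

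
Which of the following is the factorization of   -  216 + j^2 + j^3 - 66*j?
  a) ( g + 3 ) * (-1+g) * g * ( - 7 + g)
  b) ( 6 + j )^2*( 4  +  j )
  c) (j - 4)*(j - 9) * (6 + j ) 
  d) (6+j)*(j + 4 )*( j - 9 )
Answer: d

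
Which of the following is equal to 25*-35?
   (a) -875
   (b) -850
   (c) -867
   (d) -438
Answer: a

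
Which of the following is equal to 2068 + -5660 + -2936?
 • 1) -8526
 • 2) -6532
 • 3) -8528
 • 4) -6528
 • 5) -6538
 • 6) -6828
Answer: 4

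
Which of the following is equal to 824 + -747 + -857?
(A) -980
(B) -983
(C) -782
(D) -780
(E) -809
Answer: D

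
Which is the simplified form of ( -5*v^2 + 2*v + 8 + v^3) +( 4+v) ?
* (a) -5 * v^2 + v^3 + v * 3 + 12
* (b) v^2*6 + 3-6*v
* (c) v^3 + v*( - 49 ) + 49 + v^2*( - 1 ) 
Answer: a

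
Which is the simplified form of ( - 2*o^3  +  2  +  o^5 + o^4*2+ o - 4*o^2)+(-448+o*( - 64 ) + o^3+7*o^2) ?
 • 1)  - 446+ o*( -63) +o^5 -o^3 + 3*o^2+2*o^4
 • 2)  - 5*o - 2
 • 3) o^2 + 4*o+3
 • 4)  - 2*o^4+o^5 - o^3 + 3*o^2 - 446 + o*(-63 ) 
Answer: 1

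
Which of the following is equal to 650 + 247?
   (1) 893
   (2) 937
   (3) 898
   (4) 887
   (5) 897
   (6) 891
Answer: 5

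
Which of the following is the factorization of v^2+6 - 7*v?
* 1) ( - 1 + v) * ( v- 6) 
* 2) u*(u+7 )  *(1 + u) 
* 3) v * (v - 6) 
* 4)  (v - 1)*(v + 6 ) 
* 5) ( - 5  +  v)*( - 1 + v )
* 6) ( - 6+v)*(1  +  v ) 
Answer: 1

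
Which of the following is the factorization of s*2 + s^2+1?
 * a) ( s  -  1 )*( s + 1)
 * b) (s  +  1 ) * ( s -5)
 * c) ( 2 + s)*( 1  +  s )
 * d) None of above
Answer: d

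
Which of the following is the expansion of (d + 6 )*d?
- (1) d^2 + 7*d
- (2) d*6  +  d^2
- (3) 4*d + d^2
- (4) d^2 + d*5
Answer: 2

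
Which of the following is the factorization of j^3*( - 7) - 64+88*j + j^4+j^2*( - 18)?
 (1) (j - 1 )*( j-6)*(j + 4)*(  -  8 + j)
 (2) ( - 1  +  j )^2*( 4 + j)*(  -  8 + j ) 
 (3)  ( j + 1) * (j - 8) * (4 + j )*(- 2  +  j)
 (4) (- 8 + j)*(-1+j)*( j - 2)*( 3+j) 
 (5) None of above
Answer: 5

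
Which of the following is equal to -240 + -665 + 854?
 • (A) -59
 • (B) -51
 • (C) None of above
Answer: B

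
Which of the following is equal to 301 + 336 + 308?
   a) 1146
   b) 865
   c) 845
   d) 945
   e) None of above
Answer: d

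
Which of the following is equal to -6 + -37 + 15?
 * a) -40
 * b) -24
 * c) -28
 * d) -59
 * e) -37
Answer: c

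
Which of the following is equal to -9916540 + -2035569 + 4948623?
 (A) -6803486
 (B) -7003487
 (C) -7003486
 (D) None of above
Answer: C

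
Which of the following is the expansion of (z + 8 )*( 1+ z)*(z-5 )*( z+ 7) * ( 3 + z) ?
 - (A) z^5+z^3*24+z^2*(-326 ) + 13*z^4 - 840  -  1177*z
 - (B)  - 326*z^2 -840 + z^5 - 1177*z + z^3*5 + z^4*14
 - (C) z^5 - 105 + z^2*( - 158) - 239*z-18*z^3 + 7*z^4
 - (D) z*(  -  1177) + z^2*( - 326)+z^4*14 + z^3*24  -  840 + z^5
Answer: D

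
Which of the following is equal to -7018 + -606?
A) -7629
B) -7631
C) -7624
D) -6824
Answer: C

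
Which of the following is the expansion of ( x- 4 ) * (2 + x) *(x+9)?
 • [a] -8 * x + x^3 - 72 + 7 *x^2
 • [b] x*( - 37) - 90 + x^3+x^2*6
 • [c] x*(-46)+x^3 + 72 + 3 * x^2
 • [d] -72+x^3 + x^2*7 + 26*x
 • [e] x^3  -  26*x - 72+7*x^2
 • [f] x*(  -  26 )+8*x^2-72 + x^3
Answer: e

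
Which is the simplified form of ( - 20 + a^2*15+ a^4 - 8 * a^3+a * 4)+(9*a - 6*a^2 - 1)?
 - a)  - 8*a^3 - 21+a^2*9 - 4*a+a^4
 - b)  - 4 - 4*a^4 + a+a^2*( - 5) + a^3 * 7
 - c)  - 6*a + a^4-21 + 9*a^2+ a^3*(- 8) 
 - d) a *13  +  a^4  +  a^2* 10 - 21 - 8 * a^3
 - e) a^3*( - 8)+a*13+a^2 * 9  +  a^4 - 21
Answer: e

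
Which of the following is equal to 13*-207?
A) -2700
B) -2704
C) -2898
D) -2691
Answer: D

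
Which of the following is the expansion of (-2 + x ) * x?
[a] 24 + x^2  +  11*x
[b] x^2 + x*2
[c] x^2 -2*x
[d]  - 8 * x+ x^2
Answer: c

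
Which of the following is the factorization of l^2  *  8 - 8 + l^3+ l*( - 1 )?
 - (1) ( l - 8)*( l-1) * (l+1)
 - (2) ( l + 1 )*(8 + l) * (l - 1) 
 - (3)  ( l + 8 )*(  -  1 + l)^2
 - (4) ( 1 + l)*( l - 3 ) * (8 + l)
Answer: 2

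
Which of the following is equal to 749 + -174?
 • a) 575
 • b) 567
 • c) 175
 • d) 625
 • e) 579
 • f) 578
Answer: a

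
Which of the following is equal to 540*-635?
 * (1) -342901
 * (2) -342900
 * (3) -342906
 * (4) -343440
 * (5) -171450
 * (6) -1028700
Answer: 2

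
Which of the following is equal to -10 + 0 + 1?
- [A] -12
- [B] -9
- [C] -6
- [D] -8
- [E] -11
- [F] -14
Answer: B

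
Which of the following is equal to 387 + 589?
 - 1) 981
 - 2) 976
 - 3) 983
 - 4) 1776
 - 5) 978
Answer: 2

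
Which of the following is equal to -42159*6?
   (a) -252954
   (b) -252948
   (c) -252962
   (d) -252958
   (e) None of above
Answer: a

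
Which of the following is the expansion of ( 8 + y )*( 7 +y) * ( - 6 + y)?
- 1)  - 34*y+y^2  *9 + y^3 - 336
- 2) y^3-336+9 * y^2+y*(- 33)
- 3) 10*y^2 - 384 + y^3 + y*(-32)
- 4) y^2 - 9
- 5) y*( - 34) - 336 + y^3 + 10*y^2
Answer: 1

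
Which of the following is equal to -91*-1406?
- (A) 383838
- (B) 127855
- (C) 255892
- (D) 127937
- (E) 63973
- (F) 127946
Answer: F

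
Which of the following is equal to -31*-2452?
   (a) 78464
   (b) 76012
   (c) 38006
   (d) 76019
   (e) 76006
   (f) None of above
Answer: b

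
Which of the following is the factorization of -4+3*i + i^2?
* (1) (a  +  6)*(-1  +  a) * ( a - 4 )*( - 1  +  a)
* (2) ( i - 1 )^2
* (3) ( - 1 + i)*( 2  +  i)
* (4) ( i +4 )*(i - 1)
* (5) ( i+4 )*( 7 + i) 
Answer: 4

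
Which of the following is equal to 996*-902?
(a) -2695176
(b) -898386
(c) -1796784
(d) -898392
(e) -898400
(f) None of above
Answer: d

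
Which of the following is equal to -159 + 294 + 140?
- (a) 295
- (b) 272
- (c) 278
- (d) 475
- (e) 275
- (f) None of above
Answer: e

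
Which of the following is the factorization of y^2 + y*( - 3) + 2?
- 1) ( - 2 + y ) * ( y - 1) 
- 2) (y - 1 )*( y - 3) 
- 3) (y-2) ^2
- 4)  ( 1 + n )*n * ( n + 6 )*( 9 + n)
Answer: 1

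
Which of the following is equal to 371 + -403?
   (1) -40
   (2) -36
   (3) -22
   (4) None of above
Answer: 4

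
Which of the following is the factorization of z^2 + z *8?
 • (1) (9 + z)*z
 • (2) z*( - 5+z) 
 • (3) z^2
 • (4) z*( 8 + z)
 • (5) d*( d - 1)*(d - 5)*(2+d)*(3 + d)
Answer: 4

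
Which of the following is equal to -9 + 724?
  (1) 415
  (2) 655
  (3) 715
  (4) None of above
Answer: 3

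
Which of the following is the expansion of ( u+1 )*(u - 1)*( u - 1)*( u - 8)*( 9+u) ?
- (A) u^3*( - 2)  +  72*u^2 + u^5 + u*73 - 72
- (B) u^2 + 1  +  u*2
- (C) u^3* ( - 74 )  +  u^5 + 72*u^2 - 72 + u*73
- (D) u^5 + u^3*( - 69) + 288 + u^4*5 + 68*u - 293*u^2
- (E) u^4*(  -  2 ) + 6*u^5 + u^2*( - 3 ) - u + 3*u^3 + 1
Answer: C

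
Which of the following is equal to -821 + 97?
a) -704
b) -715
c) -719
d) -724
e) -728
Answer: d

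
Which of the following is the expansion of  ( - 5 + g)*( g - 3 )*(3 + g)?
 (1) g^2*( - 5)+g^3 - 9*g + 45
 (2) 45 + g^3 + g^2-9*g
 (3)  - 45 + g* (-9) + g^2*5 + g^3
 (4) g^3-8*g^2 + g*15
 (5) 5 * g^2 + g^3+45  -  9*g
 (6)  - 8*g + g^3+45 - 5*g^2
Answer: 1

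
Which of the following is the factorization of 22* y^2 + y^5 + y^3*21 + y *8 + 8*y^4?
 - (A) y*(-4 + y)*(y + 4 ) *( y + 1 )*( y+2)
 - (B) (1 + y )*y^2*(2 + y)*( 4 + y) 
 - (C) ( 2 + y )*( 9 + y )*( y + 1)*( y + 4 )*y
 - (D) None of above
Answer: D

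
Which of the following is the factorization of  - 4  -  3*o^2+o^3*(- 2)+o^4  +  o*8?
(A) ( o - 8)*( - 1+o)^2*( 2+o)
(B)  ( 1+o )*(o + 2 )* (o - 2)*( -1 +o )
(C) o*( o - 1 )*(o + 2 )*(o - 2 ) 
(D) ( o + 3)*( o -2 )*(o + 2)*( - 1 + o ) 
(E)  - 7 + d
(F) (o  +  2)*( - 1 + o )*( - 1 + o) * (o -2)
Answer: F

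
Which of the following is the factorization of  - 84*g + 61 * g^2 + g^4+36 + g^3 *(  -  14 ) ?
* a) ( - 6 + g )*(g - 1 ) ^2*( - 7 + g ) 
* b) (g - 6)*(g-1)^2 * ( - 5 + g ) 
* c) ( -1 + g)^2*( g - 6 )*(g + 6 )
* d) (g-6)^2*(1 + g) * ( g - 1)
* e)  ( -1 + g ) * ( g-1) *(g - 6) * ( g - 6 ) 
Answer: e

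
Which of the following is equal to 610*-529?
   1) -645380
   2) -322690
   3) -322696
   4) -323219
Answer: 2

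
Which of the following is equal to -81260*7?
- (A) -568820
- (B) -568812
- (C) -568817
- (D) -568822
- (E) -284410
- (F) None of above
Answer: A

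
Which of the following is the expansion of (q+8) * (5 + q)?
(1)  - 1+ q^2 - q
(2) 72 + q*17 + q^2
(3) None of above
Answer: 3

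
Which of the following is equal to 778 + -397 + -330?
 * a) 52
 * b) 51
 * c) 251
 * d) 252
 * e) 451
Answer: b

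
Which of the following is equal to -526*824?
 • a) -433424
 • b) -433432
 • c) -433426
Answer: a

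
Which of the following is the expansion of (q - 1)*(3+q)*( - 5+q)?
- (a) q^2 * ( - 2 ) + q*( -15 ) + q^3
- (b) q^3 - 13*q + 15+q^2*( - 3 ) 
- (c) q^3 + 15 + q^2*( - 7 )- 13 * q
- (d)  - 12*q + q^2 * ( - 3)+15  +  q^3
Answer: b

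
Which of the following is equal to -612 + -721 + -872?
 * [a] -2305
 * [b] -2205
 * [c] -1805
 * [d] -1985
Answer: b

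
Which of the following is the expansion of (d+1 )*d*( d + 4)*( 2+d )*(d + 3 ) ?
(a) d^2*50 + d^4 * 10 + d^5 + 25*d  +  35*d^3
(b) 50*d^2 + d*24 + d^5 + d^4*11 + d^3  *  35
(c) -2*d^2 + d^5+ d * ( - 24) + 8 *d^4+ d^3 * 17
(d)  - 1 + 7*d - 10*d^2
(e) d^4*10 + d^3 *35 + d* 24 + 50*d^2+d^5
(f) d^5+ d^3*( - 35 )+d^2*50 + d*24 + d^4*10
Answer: e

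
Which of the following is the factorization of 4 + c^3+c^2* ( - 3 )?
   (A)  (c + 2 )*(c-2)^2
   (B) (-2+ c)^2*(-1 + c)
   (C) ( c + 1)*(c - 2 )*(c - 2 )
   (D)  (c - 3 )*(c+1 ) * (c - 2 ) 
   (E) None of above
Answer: C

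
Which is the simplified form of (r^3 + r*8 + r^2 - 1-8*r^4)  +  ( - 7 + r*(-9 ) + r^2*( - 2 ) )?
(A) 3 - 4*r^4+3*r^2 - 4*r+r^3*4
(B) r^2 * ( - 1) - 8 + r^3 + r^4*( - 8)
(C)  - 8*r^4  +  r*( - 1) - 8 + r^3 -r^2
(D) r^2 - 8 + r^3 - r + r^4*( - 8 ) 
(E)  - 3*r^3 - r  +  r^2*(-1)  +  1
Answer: C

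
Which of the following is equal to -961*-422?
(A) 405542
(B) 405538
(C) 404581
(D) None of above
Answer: A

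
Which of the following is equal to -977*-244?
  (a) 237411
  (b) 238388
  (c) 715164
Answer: b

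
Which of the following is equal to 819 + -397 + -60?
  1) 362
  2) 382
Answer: 1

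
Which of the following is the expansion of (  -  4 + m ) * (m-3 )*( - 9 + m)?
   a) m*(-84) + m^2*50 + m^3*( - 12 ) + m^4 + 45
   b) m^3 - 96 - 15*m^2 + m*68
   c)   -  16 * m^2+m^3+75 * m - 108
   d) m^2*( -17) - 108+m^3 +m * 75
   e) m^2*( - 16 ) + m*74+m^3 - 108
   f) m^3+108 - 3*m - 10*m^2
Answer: c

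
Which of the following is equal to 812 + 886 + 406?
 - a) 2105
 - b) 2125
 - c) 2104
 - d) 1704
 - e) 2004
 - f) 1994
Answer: c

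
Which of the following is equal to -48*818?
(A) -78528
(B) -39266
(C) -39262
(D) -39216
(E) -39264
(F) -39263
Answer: E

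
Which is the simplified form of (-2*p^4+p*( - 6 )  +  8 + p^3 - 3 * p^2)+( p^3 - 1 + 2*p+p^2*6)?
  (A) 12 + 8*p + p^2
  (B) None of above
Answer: B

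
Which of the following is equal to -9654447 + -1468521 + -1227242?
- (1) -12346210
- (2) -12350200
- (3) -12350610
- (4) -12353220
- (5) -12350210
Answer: 5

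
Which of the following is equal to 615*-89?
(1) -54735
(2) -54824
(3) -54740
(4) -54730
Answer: 1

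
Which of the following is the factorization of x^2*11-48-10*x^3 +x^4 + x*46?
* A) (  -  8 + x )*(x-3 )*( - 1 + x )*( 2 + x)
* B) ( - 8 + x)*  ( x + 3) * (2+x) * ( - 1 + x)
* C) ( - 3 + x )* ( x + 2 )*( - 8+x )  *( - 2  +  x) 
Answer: A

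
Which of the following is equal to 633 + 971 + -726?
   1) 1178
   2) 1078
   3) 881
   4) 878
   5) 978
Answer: 4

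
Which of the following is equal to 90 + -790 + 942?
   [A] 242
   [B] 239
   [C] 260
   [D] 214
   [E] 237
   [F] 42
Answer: A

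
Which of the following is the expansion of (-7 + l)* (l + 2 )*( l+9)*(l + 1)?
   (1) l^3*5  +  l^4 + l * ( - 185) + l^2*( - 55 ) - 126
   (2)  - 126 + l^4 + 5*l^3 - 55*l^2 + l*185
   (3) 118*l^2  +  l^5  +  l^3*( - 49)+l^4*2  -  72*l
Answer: 1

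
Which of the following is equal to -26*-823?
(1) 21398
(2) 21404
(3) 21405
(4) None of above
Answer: 1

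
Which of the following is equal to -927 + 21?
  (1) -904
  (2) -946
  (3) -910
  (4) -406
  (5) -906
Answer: 5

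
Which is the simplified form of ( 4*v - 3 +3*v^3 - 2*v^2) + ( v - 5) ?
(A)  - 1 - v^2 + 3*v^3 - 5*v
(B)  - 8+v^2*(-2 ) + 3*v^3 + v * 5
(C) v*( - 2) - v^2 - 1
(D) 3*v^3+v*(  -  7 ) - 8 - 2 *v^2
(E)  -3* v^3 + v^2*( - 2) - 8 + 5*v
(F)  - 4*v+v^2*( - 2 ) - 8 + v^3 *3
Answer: B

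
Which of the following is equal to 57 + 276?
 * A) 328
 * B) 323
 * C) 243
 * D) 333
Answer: D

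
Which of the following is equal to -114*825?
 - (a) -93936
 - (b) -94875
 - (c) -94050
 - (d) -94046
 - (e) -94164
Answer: c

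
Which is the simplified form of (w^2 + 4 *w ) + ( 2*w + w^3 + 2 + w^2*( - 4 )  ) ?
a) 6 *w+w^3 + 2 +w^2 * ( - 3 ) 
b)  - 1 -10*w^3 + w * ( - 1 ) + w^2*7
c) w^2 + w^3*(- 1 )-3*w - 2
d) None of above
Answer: a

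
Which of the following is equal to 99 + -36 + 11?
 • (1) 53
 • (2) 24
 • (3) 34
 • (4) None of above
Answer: 4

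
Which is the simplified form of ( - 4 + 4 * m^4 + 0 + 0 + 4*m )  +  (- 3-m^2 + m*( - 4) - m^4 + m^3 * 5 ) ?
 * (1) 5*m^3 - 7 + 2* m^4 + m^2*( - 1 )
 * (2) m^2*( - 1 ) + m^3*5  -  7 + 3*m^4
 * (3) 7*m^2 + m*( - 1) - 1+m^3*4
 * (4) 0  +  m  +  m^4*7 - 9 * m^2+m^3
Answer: 2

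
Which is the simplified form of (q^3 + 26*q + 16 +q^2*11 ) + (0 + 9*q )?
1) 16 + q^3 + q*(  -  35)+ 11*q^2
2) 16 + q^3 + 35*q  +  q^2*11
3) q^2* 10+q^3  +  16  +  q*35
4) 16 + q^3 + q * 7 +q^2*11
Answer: 2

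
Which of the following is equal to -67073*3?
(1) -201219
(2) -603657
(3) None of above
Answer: 1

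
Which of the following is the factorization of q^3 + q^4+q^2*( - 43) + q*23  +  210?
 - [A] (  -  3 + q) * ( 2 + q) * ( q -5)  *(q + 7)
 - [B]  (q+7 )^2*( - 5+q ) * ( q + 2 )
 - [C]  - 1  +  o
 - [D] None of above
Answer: A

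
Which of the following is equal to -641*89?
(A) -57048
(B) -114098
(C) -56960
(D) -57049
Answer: D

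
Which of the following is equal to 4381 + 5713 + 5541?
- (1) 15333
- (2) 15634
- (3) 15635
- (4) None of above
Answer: 3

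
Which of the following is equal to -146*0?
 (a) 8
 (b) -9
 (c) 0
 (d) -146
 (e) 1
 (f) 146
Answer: c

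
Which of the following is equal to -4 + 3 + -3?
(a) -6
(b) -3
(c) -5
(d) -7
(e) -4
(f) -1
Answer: e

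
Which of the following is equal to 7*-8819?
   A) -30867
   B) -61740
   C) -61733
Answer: C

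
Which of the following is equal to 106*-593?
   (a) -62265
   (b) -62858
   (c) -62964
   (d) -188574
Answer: b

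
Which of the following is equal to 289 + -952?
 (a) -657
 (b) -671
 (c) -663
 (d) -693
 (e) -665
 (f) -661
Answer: c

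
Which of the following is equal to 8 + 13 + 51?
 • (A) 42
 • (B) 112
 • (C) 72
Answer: C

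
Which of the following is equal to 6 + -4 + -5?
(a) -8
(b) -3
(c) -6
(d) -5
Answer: b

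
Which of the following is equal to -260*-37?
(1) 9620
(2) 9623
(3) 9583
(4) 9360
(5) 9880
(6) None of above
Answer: 1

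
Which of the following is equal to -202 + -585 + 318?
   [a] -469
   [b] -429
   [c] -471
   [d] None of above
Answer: a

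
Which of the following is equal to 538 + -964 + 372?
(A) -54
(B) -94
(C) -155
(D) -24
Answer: A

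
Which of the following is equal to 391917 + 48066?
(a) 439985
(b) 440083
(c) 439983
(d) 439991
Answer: c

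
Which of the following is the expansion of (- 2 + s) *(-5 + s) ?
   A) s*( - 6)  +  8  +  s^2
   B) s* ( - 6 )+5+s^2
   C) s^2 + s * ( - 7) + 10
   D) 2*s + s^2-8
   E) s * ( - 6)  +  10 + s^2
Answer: C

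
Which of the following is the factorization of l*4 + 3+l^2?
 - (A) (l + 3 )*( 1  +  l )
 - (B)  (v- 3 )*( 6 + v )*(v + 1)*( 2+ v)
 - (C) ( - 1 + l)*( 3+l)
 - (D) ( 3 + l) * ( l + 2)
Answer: A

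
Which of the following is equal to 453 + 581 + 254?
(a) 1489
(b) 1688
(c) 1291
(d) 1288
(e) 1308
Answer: d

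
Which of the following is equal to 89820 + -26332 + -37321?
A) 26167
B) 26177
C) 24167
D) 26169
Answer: A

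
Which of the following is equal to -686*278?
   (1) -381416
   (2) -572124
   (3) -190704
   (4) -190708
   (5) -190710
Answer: 4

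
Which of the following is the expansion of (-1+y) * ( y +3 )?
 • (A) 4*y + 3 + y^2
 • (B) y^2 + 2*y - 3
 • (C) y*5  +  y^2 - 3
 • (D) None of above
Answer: B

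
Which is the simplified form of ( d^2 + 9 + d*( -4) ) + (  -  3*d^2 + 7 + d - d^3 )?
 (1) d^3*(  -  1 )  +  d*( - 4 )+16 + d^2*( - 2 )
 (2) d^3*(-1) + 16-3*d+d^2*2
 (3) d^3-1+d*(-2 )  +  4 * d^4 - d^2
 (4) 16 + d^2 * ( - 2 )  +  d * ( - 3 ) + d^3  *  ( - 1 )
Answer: 4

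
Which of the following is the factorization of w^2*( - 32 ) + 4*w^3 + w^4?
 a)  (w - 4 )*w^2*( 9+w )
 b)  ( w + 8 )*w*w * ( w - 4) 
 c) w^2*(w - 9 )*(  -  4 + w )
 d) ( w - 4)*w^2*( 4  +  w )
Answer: b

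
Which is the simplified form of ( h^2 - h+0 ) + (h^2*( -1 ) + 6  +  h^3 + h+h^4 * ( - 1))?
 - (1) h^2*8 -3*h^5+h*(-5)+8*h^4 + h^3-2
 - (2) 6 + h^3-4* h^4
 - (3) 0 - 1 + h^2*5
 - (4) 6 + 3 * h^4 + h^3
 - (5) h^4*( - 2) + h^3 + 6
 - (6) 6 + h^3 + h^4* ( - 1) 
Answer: 6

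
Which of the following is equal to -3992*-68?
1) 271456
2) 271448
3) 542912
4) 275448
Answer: 1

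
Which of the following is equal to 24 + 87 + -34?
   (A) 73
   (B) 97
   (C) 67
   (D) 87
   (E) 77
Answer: E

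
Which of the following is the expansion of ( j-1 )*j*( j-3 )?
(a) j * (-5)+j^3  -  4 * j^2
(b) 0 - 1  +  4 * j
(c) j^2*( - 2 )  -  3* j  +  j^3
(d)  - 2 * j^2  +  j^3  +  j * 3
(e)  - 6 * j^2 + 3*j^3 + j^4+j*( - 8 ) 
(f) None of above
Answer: f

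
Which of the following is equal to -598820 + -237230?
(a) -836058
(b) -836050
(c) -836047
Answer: b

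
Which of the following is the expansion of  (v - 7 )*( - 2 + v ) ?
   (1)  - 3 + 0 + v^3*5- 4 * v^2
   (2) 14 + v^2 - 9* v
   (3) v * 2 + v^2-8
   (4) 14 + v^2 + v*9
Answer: 2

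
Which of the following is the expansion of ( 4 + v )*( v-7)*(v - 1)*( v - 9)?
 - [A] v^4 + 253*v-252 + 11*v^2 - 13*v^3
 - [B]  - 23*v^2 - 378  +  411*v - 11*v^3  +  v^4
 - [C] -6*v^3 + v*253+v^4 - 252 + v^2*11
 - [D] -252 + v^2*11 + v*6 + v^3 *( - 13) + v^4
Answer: A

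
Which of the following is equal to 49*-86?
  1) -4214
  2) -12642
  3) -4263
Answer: 1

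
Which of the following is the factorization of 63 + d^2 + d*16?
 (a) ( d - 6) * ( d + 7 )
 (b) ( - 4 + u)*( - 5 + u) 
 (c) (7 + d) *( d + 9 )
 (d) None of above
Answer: c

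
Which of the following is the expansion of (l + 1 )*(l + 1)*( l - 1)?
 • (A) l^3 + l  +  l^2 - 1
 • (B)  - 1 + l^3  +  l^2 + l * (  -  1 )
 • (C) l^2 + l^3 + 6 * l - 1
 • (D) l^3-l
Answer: B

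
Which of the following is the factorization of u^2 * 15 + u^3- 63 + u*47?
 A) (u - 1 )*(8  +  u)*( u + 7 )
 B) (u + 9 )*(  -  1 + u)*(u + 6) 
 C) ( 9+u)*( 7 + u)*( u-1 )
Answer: C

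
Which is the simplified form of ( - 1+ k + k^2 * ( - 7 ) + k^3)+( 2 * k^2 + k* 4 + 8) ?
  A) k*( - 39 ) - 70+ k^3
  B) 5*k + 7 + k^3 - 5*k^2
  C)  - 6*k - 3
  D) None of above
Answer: B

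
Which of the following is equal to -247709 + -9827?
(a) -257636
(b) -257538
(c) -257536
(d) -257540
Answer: c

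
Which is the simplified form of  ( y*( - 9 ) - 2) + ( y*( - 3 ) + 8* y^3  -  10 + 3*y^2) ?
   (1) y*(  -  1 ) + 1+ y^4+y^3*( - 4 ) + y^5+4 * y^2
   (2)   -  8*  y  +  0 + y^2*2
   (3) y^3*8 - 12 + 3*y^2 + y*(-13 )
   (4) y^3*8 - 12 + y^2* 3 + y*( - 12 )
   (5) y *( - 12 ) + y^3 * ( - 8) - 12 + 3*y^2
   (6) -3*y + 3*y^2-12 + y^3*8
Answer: 4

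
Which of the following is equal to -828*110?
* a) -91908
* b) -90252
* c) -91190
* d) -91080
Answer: d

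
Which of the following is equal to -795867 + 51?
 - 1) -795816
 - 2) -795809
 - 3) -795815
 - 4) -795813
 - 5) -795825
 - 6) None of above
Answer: 1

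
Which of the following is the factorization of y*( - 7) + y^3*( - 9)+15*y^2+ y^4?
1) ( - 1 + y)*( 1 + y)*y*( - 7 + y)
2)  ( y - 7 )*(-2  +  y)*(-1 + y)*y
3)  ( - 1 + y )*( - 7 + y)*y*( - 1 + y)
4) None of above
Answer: 3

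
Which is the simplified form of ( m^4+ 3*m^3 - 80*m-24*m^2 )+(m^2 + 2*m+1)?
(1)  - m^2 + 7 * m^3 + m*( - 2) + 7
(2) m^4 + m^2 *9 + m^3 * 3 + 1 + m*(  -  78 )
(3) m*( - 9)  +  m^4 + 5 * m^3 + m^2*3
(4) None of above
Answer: 4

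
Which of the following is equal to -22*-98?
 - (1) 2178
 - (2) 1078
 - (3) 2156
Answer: 3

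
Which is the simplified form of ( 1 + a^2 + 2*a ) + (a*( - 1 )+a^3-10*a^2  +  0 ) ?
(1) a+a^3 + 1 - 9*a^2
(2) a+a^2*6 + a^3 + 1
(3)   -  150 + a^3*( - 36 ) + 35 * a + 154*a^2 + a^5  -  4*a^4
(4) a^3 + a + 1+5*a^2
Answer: 1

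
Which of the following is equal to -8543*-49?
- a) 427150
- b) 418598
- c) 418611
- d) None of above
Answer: d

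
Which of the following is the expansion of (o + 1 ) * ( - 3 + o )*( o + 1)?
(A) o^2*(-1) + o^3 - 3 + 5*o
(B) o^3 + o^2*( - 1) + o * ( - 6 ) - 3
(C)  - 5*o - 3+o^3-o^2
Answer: C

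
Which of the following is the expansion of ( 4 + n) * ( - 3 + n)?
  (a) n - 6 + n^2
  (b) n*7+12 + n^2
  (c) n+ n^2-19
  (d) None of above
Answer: d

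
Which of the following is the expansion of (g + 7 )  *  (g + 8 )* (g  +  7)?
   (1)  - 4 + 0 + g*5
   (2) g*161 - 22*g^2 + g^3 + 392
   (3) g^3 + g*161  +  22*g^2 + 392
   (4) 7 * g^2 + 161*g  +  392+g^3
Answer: 3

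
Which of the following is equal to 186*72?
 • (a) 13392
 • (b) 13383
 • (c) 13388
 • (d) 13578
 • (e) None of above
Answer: a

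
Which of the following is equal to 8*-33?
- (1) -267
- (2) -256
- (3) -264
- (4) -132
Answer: 3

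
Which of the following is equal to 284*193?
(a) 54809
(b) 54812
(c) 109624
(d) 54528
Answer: b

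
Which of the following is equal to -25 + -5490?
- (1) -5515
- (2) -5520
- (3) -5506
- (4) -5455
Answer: 1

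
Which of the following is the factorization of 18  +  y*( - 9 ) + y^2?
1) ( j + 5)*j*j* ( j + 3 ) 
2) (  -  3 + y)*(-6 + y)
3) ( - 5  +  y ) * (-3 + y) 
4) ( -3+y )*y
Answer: 2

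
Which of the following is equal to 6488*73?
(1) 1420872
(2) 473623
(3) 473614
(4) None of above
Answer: 4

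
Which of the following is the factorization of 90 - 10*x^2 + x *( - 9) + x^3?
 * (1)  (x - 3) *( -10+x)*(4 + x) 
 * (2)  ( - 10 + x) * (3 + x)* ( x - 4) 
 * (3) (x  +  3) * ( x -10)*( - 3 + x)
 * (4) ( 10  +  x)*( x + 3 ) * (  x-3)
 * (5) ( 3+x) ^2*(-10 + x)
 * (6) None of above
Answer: 3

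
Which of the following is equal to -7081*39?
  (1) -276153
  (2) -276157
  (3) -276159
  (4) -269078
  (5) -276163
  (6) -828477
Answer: 3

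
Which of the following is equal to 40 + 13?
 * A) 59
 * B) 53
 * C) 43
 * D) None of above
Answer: B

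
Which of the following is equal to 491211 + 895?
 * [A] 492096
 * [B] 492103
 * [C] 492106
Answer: C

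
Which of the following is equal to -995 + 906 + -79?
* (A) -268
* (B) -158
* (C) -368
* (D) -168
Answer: D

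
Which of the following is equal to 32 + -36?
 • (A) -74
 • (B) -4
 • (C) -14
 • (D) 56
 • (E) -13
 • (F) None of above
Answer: B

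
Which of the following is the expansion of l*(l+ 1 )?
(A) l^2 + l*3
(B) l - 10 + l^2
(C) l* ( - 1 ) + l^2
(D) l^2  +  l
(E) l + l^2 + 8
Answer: D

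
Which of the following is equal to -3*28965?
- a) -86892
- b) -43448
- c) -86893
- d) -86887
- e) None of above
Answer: e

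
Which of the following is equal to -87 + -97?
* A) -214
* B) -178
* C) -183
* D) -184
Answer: D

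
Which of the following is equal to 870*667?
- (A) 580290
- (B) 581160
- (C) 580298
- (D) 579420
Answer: A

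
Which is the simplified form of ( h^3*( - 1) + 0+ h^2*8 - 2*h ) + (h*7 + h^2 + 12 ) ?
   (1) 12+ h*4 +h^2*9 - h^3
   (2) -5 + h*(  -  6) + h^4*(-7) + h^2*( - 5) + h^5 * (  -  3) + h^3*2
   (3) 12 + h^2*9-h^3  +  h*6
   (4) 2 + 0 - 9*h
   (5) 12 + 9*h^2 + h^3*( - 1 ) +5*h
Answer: 5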